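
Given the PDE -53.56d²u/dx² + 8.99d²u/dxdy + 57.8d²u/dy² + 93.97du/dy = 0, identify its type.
The second-order coefficients are A = -53.56, B = 8.99, C = 57.8. Since B² - 4AC = 12463.8921 > 0, this is a hyperbolic PDE.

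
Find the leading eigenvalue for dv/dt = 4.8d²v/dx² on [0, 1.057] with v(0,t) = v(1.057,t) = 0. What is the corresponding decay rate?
Eigenvalues: λₙ = 4.8n²π²/1.057².
First three modes:
  n=1: λ₁ = 4.8π²/1.057² ≈ 42.402
  n=2: λ₂ = 19.2π²/1.057² ≈ 169.61 (4× faster decay)
  n=3: λ₃ = 43.2π²/1.057² ≈ 381.622 (9× faster decay)
As t → ∞, higher modes decay exponentially faster. The n=1 mode dominates: v ~ c₁ sin(πx/1.057) e^{-λ₁t}.
Decay rate: λ₁ = 4.8π²/1.057² ≈ 42.402.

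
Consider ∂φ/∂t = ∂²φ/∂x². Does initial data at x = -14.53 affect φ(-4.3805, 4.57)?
Yes, for any finite x. The heat equation has infinite propagation speed, so all initial data affects all points at any t > 0.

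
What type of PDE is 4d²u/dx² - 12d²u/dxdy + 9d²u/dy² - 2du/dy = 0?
With A = 4, B = -12, C = 9, the discriminant is 0. This is a parabolic PDE.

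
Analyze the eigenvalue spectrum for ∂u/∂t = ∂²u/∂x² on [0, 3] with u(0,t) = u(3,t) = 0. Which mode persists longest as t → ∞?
Eigenvalues: λₙ = n²π²/3².
First three modes:
  n=1: λ₁ = π²/3² ≈ 1.097
  n=2: λ₂ = 4π²/3² ≈ 4.386 (4× faster decay)
  n=3: λ₃ = 9π²/3² ≈ 9.87 (9× faster decay)
As t → ∞, higher modes decay exponentially faster. The n=1 mode dominates: u ~ c₁ sin(πx/3) e^{-λ₁t}.
Decay rate: λ₁ = π²/3² ≈ 1.097.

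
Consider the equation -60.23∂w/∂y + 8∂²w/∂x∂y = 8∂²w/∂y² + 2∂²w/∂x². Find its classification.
Rewriting in standard form: -2∂²w/∂x² + 8∂²w/∂x∂y - 8∂²w/∂y² - 60.23∂w/∂y = 0. Parabolic. (A = -2, B = 8, C = -8 gives B² - 4AC = 0.)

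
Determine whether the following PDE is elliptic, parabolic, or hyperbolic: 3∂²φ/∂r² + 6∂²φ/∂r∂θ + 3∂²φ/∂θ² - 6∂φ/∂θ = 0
Coefficients: A = 3, B = 6, C = 3. B² - 4AC = 0, which is zero, so the equation is parabolic.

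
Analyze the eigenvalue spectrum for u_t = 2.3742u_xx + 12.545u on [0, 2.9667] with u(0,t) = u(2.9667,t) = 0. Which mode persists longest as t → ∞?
Eigenvalues: λₙ = 2.3742n²π²/2.9667² - 12.545.
First three modes:
  n=1: λ₁ = 2.3742π²/2.9667² - 12.545 ≈ -9.883
  n=2: λ₂ = 9.4968π²/2.9667² - 12.545 ≈ -1.895
  n=3: λ₃ = 21.3678π²/2.9667² - 12.545 ≈ 11.416
Since 2.3742π²/2.9667² ≈ 2.662 < 12.545, λ₁ < 0.
The n=1 mode grows fastest (−λₙ is largest for n=1) → dominates.
Asymptotic: u ~ c₁ sin(πx/2.9667) e^{9.883t} (exponential growth at rate −λ₁ ≈ 9.883).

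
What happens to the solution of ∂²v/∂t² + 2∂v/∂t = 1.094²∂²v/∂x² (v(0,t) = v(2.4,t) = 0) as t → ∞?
v → 0. Damping (γ=2) dissipates energy; oscillations decay exponentially.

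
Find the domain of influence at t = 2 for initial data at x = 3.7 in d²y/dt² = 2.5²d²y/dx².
Domain of influence: [-1.3, 8.7]. Data at x = 3.7 spreads outward at speed 2.5.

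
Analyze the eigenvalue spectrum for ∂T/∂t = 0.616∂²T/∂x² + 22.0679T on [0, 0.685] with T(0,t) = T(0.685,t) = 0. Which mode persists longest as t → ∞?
Eigenvalues: λₙ = 0.616n²π²/0.685² - 22.0679.
First three modes:
  n=1: λ₁ = 0.616π²/0.685² - 22.0679 ≈ -9.111
  n=2: λ₂ = 2.464π²/0.685² - 22.0679 ≈ 29.759
  n=3: λ₃ = 5.544π²/0.685² - 22.0679 ≈ 94.544
Since 0.616π²/0.685² ≈ 12.957 < 22.0679, λ₁ < 0.
The n=1 mode grows fastest (−λₙ is largest for n=1) → dominates.
Asymptotic: T ~ c₁ sin(πx/0.685) e^{9.111t} (exponential growth at rate −λ₁ ≈ 9.111).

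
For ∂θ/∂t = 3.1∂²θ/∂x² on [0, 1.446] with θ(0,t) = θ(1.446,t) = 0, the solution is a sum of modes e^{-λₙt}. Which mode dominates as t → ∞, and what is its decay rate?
Eigenvalues: λₙ = 3.1n²π²/1.446².
First three modes:
  n=1: λ₁ = 3.1π²/1.446² ≈ 14.633
  n=2: λ₂ = 12.4π²/1.446² ≈ 58.531 (4× faster decay)
  n=3: λ₃ = 27.9π²/1.446² ≈ 131.694 (9× faster decay)
As t → ∞, higher modes decay exponentially faster. The n=1 mode dominates: θ ~ c₁ sin(πx/1.446) e^{-λ₁t}.
Decay rate: λ₁ = 3.1π²/1.446² ≈ 14.633.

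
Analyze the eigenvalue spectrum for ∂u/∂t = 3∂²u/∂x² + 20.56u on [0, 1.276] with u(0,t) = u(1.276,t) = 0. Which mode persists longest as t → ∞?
Eigenvalues: λₙ = 3n²π²/1.276² - 20.56.
First three modes:
  n=1: λ₁ = 3π²/1.276² - 20.56 ≈ -2.375
  n=2: λ₂ = 12π²/1.276² - 20.56 ≈ 52.181
  n=3: λ₃ = 27π²/1.276² - 20.56 ≈ 143.107
Since 3π²/1.276² ≈ 18.185 < 20.56, λ₁ < 0.
The n=1 mode grows fastest (−λₙ is largest for n=1) → dominates.
Asymptotic: u ~ c₁ sin(πx/1.276) e^{2.375t} (exponential growth at rate −λ₁ ≈ 2.375).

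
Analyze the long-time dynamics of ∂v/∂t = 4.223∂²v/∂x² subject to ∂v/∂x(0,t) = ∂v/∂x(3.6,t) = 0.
Long-time behavior: v → constant (steady state). Heat is conserved (no flux at boundaries); solution approaches the spatial average.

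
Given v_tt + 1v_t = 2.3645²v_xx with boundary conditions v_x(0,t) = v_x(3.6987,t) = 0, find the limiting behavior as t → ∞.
v → constant (steady state). Damping (γ=1) dissipates the nonconstant modes; with Neumann BCs the spatial average obeys M''+γM'=0 and tends to a finite limit.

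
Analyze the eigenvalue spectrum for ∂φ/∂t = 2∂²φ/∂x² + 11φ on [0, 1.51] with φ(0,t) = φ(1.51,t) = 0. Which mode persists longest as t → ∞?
Eigenvalues: λₙ = 2n²π²/1.51² - 11.
First three modes:
  n=1: λ₁ = 2π²/1.51² - 11 ≈ -2.343
  n=2: λ₂ = 8π²/1.51² - 11 ≈ 23.629
  n=3: λ₃ = 18π²/1.51² - 11 ≈ 66.915
Since 2π²/1.51² ≈ 8.657 < 11, λ₁ < 0.
The n=1 mode grows fastest (−λₙ is largest for n=1) → dominates.
Asymptotic: φ ~ c₁ sin(πx/1.51) e^{2.343t} (exponential growth at rate −λ₁ ≈ 2.343).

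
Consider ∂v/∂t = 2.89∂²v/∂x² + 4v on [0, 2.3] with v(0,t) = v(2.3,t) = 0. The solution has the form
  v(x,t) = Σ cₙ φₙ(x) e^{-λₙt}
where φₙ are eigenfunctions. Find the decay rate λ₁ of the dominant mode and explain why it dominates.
Eigenvalues: λₙ = 2.89n²π²/2.3² - 4.
First three modes:
  n=1: λ₁ = 2.89π²/2.3² - 4 ≈ 1.392
  n=2: λ₂ = 11.56π²/2.3² - 4 ≈ 17.568
  n=3: λ₃ = 26.01π²/2.3² - 4 ≈ 44.527
Since 2.89π²/2.3² ≈ 5.392 > 4, all λₙ > 0.
The n=1 mode decays slowest → dominates as t → ∞.
Asymptotic: v ~ c₁ sin(πx/2.3) e^{-λ₁t} with decay rate λ₁ ≈ 1.392.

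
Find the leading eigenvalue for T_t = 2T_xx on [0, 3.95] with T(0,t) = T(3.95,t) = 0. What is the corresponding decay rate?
Eigenvalues: λₙ = 2n²π²/3.95².
First three modes:
  n=1: λ₁ = 2π²/3.95² ≈ 1.265
  n=2: λ₂ = 8π²/3.95² ≈ 5.061 (4× faster decay)
  n=3: λ₃ = 18π²/3.95² ≈ 11.386 (9× faster decay)
As t → ∞, higher modes decay exponentially faster. The n=1 mode dominates: T ~ c₁ sin(πx/3.95) e^{-λ₁t}.
Decay rate: λ₁ = 2π²/3.95² ≈ 1.265.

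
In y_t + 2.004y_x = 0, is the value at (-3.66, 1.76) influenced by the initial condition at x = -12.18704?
No. Only data at x = -7.18704 affects (-3.66, 1.76). Advection has one-way propagation along characteristics.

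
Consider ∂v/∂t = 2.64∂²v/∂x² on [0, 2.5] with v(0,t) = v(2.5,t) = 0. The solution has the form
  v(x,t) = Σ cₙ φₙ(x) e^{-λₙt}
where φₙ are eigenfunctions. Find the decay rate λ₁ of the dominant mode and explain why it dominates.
Eigenvalues: λₙ = 2.64n²π²/2.5².
First three modes:
  n=1: λ₁ = 2.64π²/2.5² ≈ 4.169
  n=2: λ₂ = 10.56π²/2.5² ≈ 16.676 (4× faster decay)
  n=3: λ₃ = 23.76π²/2.5² ≈ 37.52 (9× faster decay)
As t → ∞, higher modes decay exponentially faster. The n=1 mode dominates: v ~ c₁ sin(πx/2.5) e^{-λ₁t}.
Decay rate: λ₁ = 2.64π²/2.5² ≈ 4.169.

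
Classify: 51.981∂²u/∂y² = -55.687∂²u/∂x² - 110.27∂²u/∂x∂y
Rewriting in standard form: 55.687∂²u/∂x² + 110.27∂²u/∂x∂y + 51.981∂²u/∂y² = 0. Hyperbolic (discriminant = 580.809112).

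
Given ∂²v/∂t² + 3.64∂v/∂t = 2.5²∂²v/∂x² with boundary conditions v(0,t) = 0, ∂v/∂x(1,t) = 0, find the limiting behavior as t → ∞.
v → 0. Damping (γ=3.64) dissipates energy; oscillations decay exponentially.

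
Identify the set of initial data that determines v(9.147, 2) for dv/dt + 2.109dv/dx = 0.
A single point: x = 4.929. The characteristic through (9.147, 2) is x - 2.109t = const, so x = 9.147 - 2.109·2 = 4.929.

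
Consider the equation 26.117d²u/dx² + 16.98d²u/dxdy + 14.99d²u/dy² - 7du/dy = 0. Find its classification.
Elliptic. (A = 26.117, B = 16.98, C = 14.99 gives B² - 4AC = -1277.65492.)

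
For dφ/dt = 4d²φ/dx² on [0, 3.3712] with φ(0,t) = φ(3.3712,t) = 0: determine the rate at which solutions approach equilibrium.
Eigenvalues: λₙ = 4n²π²/3.3712².
First three modes:
  n=1: λ₁ = 4π²/3.3712² ≈ 3.474
  n=2: λ₂ = 16π²/3.3712² ≈ 13.895 (4× faster decay)
  n=3: λ₃ = 36π²/3.3712² ≈ 31.263 (9× faster decay)
As t → ∞, higher modes decay exponentially faster. The n=1 mode dominates: φ ~ c₁ sin(πx/3.3712) e^{-λ₁t}.
Decay rate: λ₁ = 4π²/3.3712² ≈ 3.474.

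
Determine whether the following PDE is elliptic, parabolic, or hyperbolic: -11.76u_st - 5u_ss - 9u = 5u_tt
Rewriting in standard form: -5u_ss - 11.76u_st - 5u_tt - 9u = 0. Coefficients: A = -5, B = -11.76, C = -5. B² - 4AC = 38.2976, which is positive, so the equation is hyperbolic.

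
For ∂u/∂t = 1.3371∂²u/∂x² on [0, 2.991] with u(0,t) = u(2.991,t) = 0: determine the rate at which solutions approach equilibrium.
Eigenvalues: λₙ = 1.3371n²π²/2.991².
First three modes:
  n=1: λ₁ = 1.3371π²/2.991² ≈ 1.475
  n=2: λ₂ = 5.3484π²/2.991² ≈ 5.901 (4× faster decay)
  n=3: λ₃ = 12.0339π²/2.991² ≈ 13.276 (9× faster decay)
As t → ∞, higher modes decay exponentially faster. The n=1 mode dominates: u ~ c₁ sin(πx/2.991) e^{-λ₁t}.
Decay rate: λ₁ = 1.3371π²/2.991² ≈ 1.475.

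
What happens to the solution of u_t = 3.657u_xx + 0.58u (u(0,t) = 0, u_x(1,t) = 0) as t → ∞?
u → 0. Diffusion dominates reaction (r=0.58 < κπ²/(4L²)≈9.02); solution decays.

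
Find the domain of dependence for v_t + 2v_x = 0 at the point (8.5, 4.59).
A single point: x = -0.68. The characteristic through (8.5, 4.59) is x - 2t = const, so x = 8.5 - 2·4.59 = -0.68.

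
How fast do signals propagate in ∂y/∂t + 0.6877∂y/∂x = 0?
Speed = 0.6877. Information travels along x - 0.6877t = const (rightward).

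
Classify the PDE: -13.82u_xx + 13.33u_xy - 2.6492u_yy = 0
A = -13.82, B = 13.33, C = -2.6492. Discriminant B² - 4AC = 31.241124. Since 31.241124 > 0, hyperbolic.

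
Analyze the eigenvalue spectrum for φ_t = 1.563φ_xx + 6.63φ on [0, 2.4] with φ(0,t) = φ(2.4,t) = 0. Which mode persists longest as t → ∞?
Eigenvalues: λₙ = 1.563n²π²/2.4² - 6.63.
First three modes:
  n=1: λ₁ = 1.563π²/2.4² - 6.63 ≈ -3.952
  n=2: λ₂ = 6.252π²/2.4² - 6.63 ≈ 4.083
  n=3: λ₃ = 14.067π²/2.4² - 6.63 ≈ 17.473
Since 1.563π²/2.4² ≈ 2.678 < 6.63, λ₁ < 0.
The n=1 mode grows fastest (−λₙ is largest for n=1) → dominates.
Asymptotic: φ ~ c₁ sin(πx/2.4) e^{3.952t} (exponential growth at rate −λ₁ ≈ 3.952).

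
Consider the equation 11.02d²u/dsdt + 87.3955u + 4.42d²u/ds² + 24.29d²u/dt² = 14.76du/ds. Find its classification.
Rewriting in standard form: 4.42d²u/ds² + 11.02d²u/dsdt + 24.29d²u/dt² - 14.76du/ds + 87.3955u = 0. Elliptic. (A = 4.42, B = 11.02, C = 24.29 gives B² - 4AC = -308.0068.)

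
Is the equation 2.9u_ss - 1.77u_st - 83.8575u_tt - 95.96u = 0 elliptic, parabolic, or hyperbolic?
Computing B² - 4AC with A = 2.9, B = -1.77, C = -83.8575: discriminant = 975.8799 (positive). Answer: hyperbolic.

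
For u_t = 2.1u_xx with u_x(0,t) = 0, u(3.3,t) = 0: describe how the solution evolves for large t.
u → 0. Heat escapes through the Dirichlet boundary.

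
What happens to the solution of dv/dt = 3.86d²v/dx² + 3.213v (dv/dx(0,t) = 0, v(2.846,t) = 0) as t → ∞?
v grows unboundedly. Reaction dominates diffusion (r=3.213 > κπ²/(4L²)≈1.18); solution grows exponentially.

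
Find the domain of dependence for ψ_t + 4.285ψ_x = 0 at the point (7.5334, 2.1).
A single point: x = -1.4651. The characteristic through (7.5334, 2.1) is x - 4.285t = const, so x = 7.5334 - 4.285·2.1 = -1.4651.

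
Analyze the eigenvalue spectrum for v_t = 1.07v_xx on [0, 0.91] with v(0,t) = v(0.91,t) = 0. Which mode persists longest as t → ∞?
Eigenvalues: λₙ = 1.07n²π²/0.91².
First three modes:
  n=1: λ₁ = 1.07π²/0.91² ≈ 12.753
  n=2: λ₂ = 4.28π²/0.91² ≈ 51.011 (4× faster decay)
  n=3: λ₃ = 9.63π²/0.91² ≈ 114.774 (9× faster decay)
As t → ∞, higher modes decay exponentially faster. The n=1 mode dominates: v ~ c₁ sin(πx/0.91) e^{-λ₁t}.
Decay rate: λ₁ = 1.07π²/0.91² ≈ 12.753.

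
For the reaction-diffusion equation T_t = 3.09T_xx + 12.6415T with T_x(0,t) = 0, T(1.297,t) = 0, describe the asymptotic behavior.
T grows unboundedly. Reaction dominates diffusion (r=12.6415 > κπ²/(4L²)≈4.53); solution grows exponentially.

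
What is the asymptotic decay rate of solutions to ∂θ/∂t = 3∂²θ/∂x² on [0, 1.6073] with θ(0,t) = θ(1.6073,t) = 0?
Eigenvalues: λₙ = 3n²π²/1.6073².
First three modes:
  n=1: λ₁ = 3π²/1.6073² ≈ 11.461
  n=2: λ₂ = 12π²/1.6073² ≈ 45.844 (4× faster decay)
  n=3: λ₃ = 27π²/1.6073² ≈ 103.15 (9× faster decay)
As t → ∞, higher modes decay exponentially faster. The n=1 mode dominates: θ ~ c₁ sin(πx/1.6073) e^{-λ₁t}.
Decay rate: λ₁ = 3π²/1.6073² ≈ 11.461.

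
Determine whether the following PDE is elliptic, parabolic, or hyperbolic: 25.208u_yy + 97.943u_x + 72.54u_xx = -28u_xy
Rewriting in standard form: 72.54u_xx + 28u_xy + 25.208u_yy + 97.943u_x = 0. Coefficients: A = 72.54, B = 28, C = 25.208. B² - 4AC = -6530.35328, which is negative, so the equation is elliptic.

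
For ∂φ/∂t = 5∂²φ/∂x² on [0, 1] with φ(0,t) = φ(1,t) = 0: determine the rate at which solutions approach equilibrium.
Eigenvalues: λₙ = 5n²π².
First three modes:
  n=1: λ₁ = 5π² ≈ 49.348
  n=2: λ₂ = 20π² ≈ 197.392 (4× faster decay)
  n=3: λ₃ = 45π² ≈ 444.132 (9× faster decay)
As t → ∞, higher modes decay exponentially faster. The n=1 mode dominates: φ ~ c₁ sin(πx) e^{-λ₁t}.
Decay rate: λ₁ = 5π² ≈ 49.348.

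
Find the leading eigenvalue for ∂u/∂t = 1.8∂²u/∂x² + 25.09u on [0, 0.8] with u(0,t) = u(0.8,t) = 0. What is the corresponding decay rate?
Eigenvalues: λₙ = 1.8n²π²/0.8² - 25.09.
First three modes:
  n=1: λ₁ = 1.8π²/0.8² - 25.09 ≈ 2.668
  n=2: λ₂ = 7.2π²/0.8² - 25.09 ≈ 85.943
  n=3: λ₃ = 16.2π²/0.8² - 25.09 ≈ 224.734
Since 1.8π²/0.8² ≈ 27.758 > 25.09, all λₙ > 0.
The n=1 mode decays slowest → dominates as t → ∞.
Asymptotic: u ~ c₁ sin(πx/0.8) e^{-λ₁t} with decay rate λ₁ ≈ 2.668.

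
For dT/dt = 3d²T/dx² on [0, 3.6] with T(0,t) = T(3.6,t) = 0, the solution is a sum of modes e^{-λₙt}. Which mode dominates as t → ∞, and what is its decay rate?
Eigenvalues: λₙ = 3n²π²/3.6².
First three modes:
  n=1: λ₁ = 3π²/3.6² ≈ 2.285
  n=2: λ₂ = 12π²/3.6² ≈ 9.139 (4× faster decay)
  n=3: λ₃ = 27π²/3.6² ≈ 20.562 (9× faster decay)
As t → ∞, higher modes decay exponentially faster. The n=1 mode dominates: T ~ c₁ sin(πx/3.6) e^{-λ₁t}.
Decay rate: λ₁ = 3π²/3.6² ≈ 2.285.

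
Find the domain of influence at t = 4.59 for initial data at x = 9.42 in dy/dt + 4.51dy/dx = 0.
At x = 30.1209. The characteristic carries data from (9.42, 0) to (30.1209, 4.59).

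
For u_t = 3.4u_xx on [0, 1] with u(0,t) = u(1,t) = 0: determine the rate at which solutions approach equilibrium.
Eigenvalues: λₙ = 3.4n²π².
First three modes:
  n=1: λ₁ = 3.4π² ≈ 33.557
  n=2: λ₂ = 13.6π² ≈ 134.227 (4× faster decay)
  n=3: λ₃ = 30.6π² ≈ 302.01 (9× faster decay)
As t → ∞, higher modes decay exponentially faster. The n=1 mode dominates: u ~ c₁ sin(πx) e^{-λ₁t}.
Decay rate: λ₁ = 3.4π² ≈ 33.557.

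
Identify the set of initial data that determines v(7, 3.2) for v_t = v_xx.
The entire real line. The heat equation has infinite propagation speed: any initial disturbance instantly affects all points (though exponentially small far away).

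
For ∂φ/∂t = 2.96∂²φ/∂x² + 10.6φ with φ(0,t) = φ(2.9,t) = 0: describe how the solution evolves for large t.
φ grows unboundedly. Reaction dominates diffusion (r=10.6 > κπ²/L²≈3.47); solution grows exponentially.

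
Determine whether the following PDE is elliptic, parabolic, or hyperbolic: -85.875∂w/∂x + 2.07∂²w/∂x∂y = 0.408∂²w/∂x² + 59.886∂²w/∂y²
Rewriting in standard form: -0.408∂²w/∂x² + 2.07∂²w/∂x∂y - 59.886∂²w/∂y² - 85.875∂w/∂x = 0. Coefficients: A = -0.408, B = 2.07, C = -59.886. B² - 4AC = -93.449052, which is negative, so the equation is elliptic.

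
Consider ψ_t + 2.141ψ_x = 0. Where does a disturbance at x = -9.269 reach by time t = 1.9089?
At x = -5.1820451. The characteristic carries data from (-9.269, 0) to (-5.1820451, 1.9089).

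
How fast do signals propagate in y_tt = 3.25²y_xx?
Speed = 3.25. Information travels along characteristics x = x₀ ± 3.25t.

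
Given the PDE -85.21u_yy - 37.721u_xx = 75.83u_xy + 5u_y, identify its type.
Rewriting in standard form: -37.721u_xx - 75.83u_xy - 85.21u_yy - 5u_y = 0. The second-order coefficients are A = -37.721, B = -75.83, C = -85.21. Since B² - 4AC = -7106.63674 < 0, this is an elliptic PDE.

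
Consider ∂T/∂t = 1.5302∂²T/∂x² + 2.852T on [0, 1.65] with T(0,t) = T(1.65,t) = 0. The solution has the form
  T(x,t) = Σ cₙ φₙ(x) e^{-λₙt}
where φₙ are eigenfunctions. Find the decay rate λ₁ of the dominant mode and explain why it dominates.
Eigenvalues: λₙ = 1.5302n²π²/1.65² - 2.852.
First three modes:
  n=1: λ₁ = 1.5302π²/1.65² - 2.852 ≈ 2.695
  n=2: λ₂ = 6.1208π²/1.65² - 2.852 ≈ 19.337
  n=3: λ₃ = 13.7718π²/1.65² - 2.852 ≈ 47.074
Since 1.5302π²/1.65² ≈ 5.547 > 2.852, all λₙ > 0.
The n=1 mode decays slowest → dominates as t → ∞.
Asymptotic: T ~ c₁ sin(πx/1.65) e^{-λ₁t} with decay rate λ₁ ≈ 2.695.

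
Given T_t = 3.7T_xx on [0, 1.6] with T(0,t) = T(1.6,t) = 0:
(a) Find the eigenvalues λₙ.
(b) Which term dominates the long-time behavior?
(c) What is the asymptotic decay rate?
Eigenvalues: λₙ = 3.7n²π²/1.6².
First three modes:
  n=1: λ₁ = 3.7π²/1.6² ≈ 14.265
  n=2: λ₂ = 14.8π²/1.6² ≈ 57.059 (4× faster decay)
  n=3: λ₃ = 33.3π²/1.6² ≈ 128.382 (9× faster decay)
As t → ∞, higher modes decay exponentially faster. The n=1 mode dominates: T ~ c₁ sin(πx/1.6) e^{-λ₁t}.
Decay rate: λ₁ = 3.7π²/1.6² ≈ 14.265.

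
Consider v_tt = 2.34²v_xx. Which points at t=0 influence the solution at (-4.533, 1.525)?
Domain of dependence: [-8.1015, -0.9645]. Signals travel at speed 2.34, so data within |x - -4.533| ≤ 2.34·1.525 = 3.5685 can reach the point.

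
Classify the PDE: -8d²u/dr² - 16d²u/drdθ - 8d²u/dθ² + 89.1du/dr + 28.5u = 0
A = -8, B = -16, C = -8. Discriminant B² - 4AC = 0. Since 0 = 0, parabolic.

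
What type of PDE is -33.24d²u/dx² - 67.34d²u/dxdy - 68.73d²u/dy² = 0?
With A = -33.24, B = -67.34, C = -68.73, the discriminant is -4603.6652. This is an elliptic PDE.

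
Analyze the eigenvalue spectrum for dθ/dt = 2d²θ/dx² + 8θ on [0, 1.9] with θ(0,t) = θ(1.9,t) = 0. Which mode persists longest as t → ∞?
Eigenvalues: λₙ = 2n²π²/1.9² - 8.
First three modes:
  n=1: λ₁ = 2π²/1.9² - 8 ≈ -2.532
  n=2: λ₂ = 8π²/1.9² - 8 ≈ 13.872
  n=3: λ₃ = 18π²/1.9² - 8 ≈ 41.211
Since 2π²/1.9² ≈ 5.468 < 8, λ₁ < 0.
The n=1 mode grows fastest (−λₙ is largest for n=1) → dominates.
Asymptotic: θ ~ c₁ sin(πx/1.9) e^{2.532t} (exponential growth at rate −λ₁ ≈ 2.532).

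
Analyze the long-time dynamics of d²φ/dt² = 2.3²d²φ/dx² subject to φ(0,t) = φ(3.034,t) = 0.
Long-time behavior: φ oscillates (no decay). Energy is conserved; the solution oscillates indefinitely as standing waves.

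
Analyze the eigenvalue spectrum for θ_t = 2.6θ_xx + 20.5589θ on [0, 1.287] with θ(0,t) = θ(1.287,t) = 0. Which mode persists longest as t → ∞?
Eigenvalues: λₙ = 2.6n²π²/1.287² - 20.5589.
First three modes:
  n=1: λ₁ = 2.6π²/1.287² - 20.5589 ≈ -5.067
  n=2: λ₂ = 10.4π²/1.287² - 20.5589 ≈ 41.41
  n=3: λ₃ = 23.4π²/1.287² - 20.5589 ≈ 118.872
Since 2.6π²/1.287² ≈ 15.492 < 20.5589, λ₁ < 0.
The n=1 mode grows fastest (−λₙ is largest for n=1) → dominates.
Asymptotic: θ ~ c₁ sin(πx/1.287) e^{5.067t} (exponential growth at rate −λ₁ ≈ 5.067).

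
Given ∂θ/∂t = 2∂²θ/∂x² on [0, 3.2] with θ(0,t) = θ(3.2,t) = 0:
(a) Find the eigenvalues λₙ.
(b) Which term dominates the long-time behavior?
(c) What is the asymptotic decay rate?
Eigenvalues: λₙ = 2n²π²/3.2².
First three modes:
  n=1: λ₁ = 2π²/3.2² ≈ 1.928
  n=2: λ₂ = 8π²/3.2² ≈ 7.711 (4× faster decay)
  n=3: λ₃ = 18π²/3.2² ≈ 17.349 (9× faster decay)
As t → ∞, higher modes decay exponentially faster. The n=1 mode dominates: θ ~ c₁ sin(πx/3.2) e^{-λ₁t}.
Decay rate: λ₁ = 2π²/3.2² ≈ 1.928.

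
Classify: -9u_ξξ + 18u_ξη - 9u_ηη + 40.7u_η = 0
Parabolic (discriminant = 0).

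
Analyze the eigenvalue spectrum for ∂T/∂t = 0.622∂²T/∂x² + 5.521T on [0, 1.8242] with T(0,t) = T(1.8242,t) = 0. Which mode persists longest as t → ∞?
Eigenvalues: λₙ = 0.622n²π²/1.8242² - 5.521.
First three modes:
  n=1: λ₁ = 0.622π²/1.8242² - 5.521 ≈ -3.676
  n=2: λ₂ = 2.488π²/1.8242² - 5.521 ≈ 1.858
  n=3: λ₃ = 5.598π²/1.8242² - 5.521 ≈ 11.082
Since 0.622π²/1.8242² ≈ 1.845 < 5.521, λ₁ < 0.
The n=1 mode grows fastest (−λₙ is largest for n=1) → dominates.
Asymptotic: T ~ c₁ sin(πx/1.8242) e^{3.676t} (exponential growth at rate −λ₁ ≈ 3.676).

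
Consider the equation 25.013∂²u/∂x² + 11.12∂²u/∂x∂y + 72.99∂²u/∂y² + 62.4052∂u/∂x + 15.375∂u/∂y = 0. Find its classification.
Elliptic. (A = 25.013, B = 11.12, C = 72.99 gives B² - 4AC = -7179.14108.)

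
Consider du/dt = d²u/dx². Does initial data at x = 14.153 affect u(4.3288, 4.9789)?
Yes, for any finite x. The heat equation has infinite propagation speed, so all initial data affects all points at any t > 0.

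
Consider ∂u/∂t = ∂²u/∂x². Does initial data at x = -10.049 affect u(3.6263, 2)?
Yes, for any finite x. The heat equation has infinite propagation speed, so all initial data affects all points at any t > 0.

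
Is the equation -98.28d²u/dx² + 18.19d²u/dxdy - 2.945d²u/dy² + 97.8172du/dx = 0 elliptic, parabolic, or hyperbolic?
Computing B² - 4AC with A = -98.28, B = 18.19, C = -2.945: discriminant = -826.8623 (negative). Answer: elliptic.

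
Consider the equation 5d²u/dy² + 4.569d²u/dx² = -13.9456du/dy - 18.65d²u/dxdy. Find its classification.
Rewriting in standard form: 4.569d²u/dx² + 18.65d²u/dxdy + 5d²u/dy² + 13.9456du/dy = 0. Hyperbolic. (A = 4.569, B = 18.65, C = 5 gives B² - 4AC = 256.4425.)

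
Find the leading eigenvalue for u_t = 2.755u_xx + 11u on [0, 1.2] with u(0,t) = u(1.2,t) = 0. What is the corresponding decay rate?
Eigenvalues: λₙ = 2.755n²π²/1.2² - 11.
First three modes:
  n=1: λ₁ = 2.755π²/1.2² - 11 ≈ 7.882
  n=2: λ₂ = 11.02π²/1.2² - 11 ≈ 64.53
  n=3: λ₃ = 24.795π²/1.2² - 11 ≈ 158.942
Since 2.755π²/1.2² ≈ 18.882 > 11, all λₙ > 0.
The n=1 mode decays slowest → dominates as t → ∞.
Asymptotic: u ~ c₁ sin(πx/1.2) e^{-λ₁t} with decay rate λ₁ ≈ 7.882.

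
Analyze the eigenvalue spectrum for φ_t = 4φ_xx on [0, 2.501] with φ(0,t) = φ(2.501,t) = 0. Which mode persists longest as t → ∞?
Eigenvalues: λₙ = 4n²π²/2.501².
First three modes:
  n=1: λ₁ = 4π²/2.501² ≈ 6.311
  n=2: λ₂ = 16π²/2.501² ≈ 25.246 (4× faster decay)
  n=3: λ₃ = 36π²/2.501² ≈ 56.803 (9× faster decay)
As t → ∞, higher modes decay exponentially faster. The n=1 mode dominates: φ ~ c₁ sin(πx/2.501) e^{-λ₁t}.
Decay rate: λ₁ = 4π²/2.501² ≈ 6.311.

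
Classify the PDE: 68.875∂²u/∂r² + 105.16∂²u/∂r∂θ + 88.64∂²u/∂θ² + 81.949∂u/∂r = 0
A = 68.875, B = 105.16, C = 88.64. Discriminant B² - 4AC = -13361.6944. Since -13361.6944 < 0, elliptic.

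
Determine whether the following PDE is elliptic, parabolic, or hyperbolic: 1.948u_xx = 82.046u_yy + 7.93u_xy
Rewriting in standard form: 1.948u_xx - 7.93u_xy - 82.046u_yy = 0. Coefficients: A = 1.948, B = -7.93, C = -82.046. B² - 4AC = 702.187332, which is positive, so the equation is hyperbolic.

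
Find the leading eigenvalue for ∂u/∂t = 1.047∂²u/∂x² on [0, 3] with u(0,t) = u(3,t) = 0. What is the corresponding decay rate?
Eigenvalues: λₙ = 1.047n²π²/3².
First three modes:
  n=1: λ₁ = 1.047π²/3² ≈ 1.148
  n=2: λ₂ = 4.188π²/3² ≈ 4.593 (4× faster decay)
  n=3: λ₃ = 9.423π²/3² ≈ 10.333 (9× faster decay)
As t → ∞, higher modes decay exponentially faster. The n=1 mode dominates: u ~ c₁ sin(πx/3) e^{-λ₁t}.
Decay rate: λ₁ = 1.047π²/3² ≈ 1.148.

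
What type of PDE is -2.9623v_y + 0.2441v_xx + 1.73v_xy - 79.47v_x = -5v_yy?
Rewriting in standard form: 0.2441v_xx + 1.73v_xy + 5v_yy - 79.47v_x - 2.9623v_y = 0. With A = 0.2441, B = 1.73, C = 5, the discriminant is -1.8891. This is an elliptic PDE.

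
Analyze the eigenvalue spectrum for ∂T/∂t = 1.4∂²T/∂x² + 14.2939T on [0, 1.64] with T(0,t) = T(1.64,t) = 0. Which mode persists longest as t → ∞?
Eigenvalues: λₙ = 1.4n²π²/1.64² - 14.2939.
First three modes:
  n=1: λ₁ = 1.4π²/1.64² - 14.2939 ≈ -9.157
  n=2: λ₂ = 5.6π²/1.64² - 14.2939 ≈ 6.256
  n=3: λ₃ = 12.6π²/1.64² - 14.2939 ≈ 31.942
Since 1.4π²/1.64² ≈ 5.137 < 14.2939, λ₁ < 0.
The n=1 mode grows fastest (−λₙ is largest for n=1) → dominates.
Asymptotic: T ~ c₁ sin(πx/1.64) e^{9.157t} (exponential growth at rate −λ₁ ≈ 9.157).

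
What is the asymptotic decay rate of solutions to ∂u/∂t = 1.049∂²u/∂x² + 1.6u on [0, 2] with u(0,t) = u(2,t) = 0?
Eigenvalues: λₙ = 1.049n²π²/2² - 1.6.
First three modes:
  n=1: λ₁ = 1.049π²/2² - 1.6 ≈ 0.988
  n=2: λ₂ = 4.196π²/2² - 1.6 ≈ 8.753
  n=3: λ₃ = 9.441π²/2² - 1.6 ≈ 21.695
Since 1.049π²/2² ≈ 2.588 > 1.6, all λₙ > 0.
The n=1 mode decays slowest → dominates as t → ∞.
Asymptotic: u ~ c₁ sin(πx/2) e^{-λ₁t} with decay rate λ₁ ≈ 0.988.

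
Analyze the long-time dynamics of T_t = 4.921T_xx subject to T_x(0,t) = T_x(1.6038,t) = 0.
Long-time behavior: T → constant (steady state). Heat is conserved (no flux at boundaries); solution approaches the spatial average.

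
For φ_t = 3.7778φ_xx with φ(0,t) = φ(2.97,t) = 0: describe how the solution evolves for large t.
φ → 0. Heat diffuses out through both boundaries.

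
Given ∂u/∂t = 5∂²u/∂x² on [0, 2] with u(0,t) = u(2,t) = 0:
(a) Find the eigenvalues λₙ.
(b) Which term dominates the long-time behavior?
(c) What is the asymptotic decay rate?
Eigenvalues: λₙ = 5n²π²/2².
First three modes:
  n=1: λ₁ = 5π²/2² ≈ 12.337
  n=2: λ₂ = 20π²/2² ≈ 49.348 (4× faster decay)
  n=3: λ₃ = 45π²/2² ≈ 111.033 (9× faster decay)
As t → ∞, higher modes decay exponentially faster. The n=1 mode dominates: u ~ c₁ sin(πx/2) e^{-λ₁t}.
Decay rate: λ₁ = 5π²/2² ≈ 12.337.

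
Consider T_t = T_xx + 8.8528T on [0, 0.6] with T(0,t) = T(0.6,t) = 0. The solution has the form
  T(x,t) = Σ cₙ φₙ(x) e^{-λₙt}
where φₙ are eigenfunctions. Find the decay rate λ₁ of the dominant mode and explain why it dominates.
Eigenvalues: λₙ = n²π²/0.6² - 8.8528.
First three modes:
  n=1: λ₁ = π²/0.6² - 8.8528 ≈ 18.563
  n=2: λ₂ = 4π²/0.6² - 8.8528 ≈ 100.809
  n=3: λ₃ = 9π²/0.6² - 8.8528 ≈ 237.887
Since π²/0.6² ≈ 27.416 > 8.8528, all λₙ > 0.
The n=1 mode decays slowest → dominates as t → ∞.
Asymptotic: T ~ c₁ sin(πx/0.6) e^{-λ₁t} with decay rate λ₁ ≈ 18.563.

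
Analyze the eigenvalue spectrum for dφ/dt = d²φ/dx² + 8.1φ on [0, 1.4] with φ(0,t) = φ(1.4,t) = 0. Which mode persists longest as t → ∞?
Eigenvalues: λₙ = n²π²/1.4² - 8.1.
First three modes:
  n=1: λ₁ = π²/1.4² - 8.1 ≈ -3.064
  n=2: λ₂ = 4π²/1.4² - 8.1 ≈ 12.042
  n=3: λ₃ = 9π²/1.4² - 8.1 ≈ 37.22
Since π²/1.4² ≈ 5.036 < 8.1, λ₁ < 0.
The n=1 mode grows fastest (−λₙ is largest for n=1) → dominates.
Asymptotic: φ ~ c₁ sin(πx/1.4) e^{3.064t} (exponential growth at rate −λ₁ ≈ 3.064).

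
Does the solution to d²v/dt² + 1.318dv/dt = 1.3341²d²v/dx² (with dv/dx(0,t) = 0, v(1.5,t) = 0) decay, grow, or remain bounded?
v → 0. Damping (γ=1.318) dissipates energy; oscillations decay exponentially.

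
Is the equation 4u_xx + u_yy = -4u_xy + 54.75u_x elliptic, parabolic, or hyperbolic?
Rewriting in standard form: 4u_xx + 4u_xy + u_yy - 54.75u_x = 0. Computing B² - 4AC with A = 4, B = 4, C = 1: discriminant = 0 (zero). Answer: parabolic.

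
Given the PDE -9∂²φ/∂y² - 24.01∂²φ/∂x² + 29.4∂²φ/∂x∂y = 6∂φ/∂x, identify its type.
Rewriting in standard form: -24.01∂²φ/∂x² + 29.4∂²φ/∂x∂y - 9∂²φ/∂y² - 6∂φ/∂x = 0. The second-order coefficients are A = -24.01, B = 29.4, C = -9. Since B² - 4AC = 0 = 0, this is a parabolic PDE.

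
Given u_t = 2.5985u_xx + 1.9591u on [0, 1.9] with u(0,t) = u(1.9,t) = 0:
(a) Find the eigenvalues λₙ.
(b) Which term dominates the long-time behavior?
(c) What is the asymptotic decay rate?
Eigenvalues: λₙ = 2.5985n²π²/1.9² - 1.9591.
First three modes:
  n=1: λ₁ = 2.5985π²/1.9² - 1.9591 ≈ 5.145
  n=2: λ₂ = 10.394π²/1.9² - 1.9591 ≈ 26.458
  n=3: λ₃ = 23.3865π²/1.9² - 1.9591 ≈ 61.979
Since 2.5985π²/1.9² ≈ 7.104 > 1.9591, all λₙ > 0.
The n=1 mode decays slowest → dominates as t → ∞.
Asymptotic: u ~ c₁ sin(πx/1.9) e^{-λ₁t} with decay rate λ₁ ≈ 5.145.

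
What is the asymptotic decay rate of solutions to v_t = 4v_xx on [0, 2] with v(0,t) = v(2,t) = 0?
Eigenvalues: λₙ = 4n²π²/2².
First three modes:
  n=1: λ₁ = 4π²/2² ≈ 9.87
  n=2: λ₂ = 16π²/2² ≈ 39.478 (4× faster decay)
  n=3: λ₃ = 36π²/2² ≈ 88.826 (9× faster decay)
As t → ∞, higher modes decay exponentially faster. The n=1 mode dominates: v ~ c₁ sin(πx/2) e^{-λ₁t}.
Decay rate: λ₁ = 4π²/2² ≈ 9.87.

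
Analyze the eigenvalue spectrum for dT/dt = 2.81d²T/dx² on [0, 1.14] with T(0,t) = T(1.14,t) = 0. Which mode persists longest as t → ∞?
Eigenvalues: λₙ = 2.81n²π²/1.14².
First three modes:
  n=1: λ₁ = 2.81π²/1.14² ≈ 21.34
  n=2: λ₂ = 11.24π²/1.14² ≈ 85.36 (4× faster decay)
  n=3: λ₃ = 25.29π²/1.14² ≈ 192.061 (9× faster decay)
As t → ∞, higher modes decay exponentially faster. The n=1 mode dominates: T ~ c₁ sin(πx/1.14) e^{-λ₁t}.
Decay rate: λ₁ = 2.81π²/1.14² ≈ 21.34.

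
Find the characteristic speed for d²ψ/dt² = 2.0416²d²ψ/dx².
Speed = 2.0416. Information travels along characteristics x = x₀ ± 2.0416t.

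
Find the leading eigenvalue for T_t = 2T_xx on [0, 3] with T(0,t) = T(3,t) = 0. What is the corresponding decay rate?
Eigenvalues: λₙ = 2n²π²/3².
First three modes:
  n=1: λ₁ = 2π²/3² ≈ 2.193
  n=2: λ₂ = 8π²/3² ≈ 8.773 (4× faster decay)
  n=3: λ₃ = 18π²/3² ≈ 19.739 (9× faster decay)
As t → ∞, higher modes decay exponentially faster. The n=1 mode dominates: T ~ c₁ sin(πx/3) e^{-λ₁t}.
Decay rate: λ₁ = 2π²/3² ≈ 2.193.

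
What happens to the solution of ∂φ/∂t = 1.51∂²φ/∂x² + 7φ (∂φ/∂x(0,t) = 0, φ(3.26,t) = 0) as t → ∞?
φ grows unboundedly. Reaction dominates diffusion (r=7 > κπ²/(4L²)≈0.35); solution grows exponentially.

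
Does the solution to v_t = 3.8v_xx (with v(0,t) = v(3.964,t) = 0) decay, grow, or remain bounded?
v → 0. Heat diffuses out through both boundaries.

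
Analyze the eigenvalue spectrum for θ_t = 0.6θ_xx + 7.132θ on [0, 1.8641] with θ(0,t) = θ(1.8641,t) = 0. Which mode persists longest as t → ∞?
Eigenvalues: λₙ = 0.6n²π²/1.8641² - 7.132.
First three modes:
  n=1: λ₁ = 0.6π²/1.8641² - 7.132 ≈ -5.428
  n=2: λ₂ = 2.4π²/1.8641² - 7.132 ≈ -0.315
  n=3: λ₃ = 5.4π²/1.8641² - 7.132 ≈ 8.206
Since 0.6π²/1.8641² ≈ 1.704 < 7.132, λ₁ < 0.
The n=1 mode grows fastest (−λₙ is largest for n=1) → dominates.
Asymptotic: θ ~ c₁ sin(πx/1.8641) e^{5.428t} (exponential growth at rate −λ₁ ≈ 5.428).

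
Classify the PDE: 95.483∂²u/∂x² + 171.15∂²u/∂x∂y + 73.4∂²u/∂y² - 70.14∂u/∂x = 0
A = 95.483, B = 171.15, C = 73.4. Discriminant B² - 4AC = 1258.5137. Since 1258.5137 > 0, hyperbolic.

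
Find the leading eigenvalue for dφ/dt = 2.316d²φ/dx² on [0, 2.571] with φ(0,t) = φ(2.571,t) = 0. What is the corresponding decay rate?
Eigenvalues: λₙ = 2.316n²π²/2.571².
First three modes:
  n=1: λ₁ = 2.316π²/2.571² ≈ 3.458
  n=2: λ₂ = 9.264π²/2.571² ≈ 13.832 (4× faster decay)
  n=3: λ₃ = 20.844π²/2.571² ≈ 31.123 (9× faster decay)
As t → ∞, higher modes decay exponentially faster. The n=1 mode dominates: φ ~ c₁ sin(πx/2.571) e^{-λ₁t}.
Decay rate: λ₁ = 2.316π²/2.571² ≈ 3.458.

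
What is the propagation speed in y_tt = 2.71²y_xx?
Speed = 2.71. Information travels along characteristics x = x₀ ± 2.71t.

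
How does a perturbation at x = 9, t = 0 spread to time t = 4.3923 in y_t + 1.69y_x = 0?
At x = 16.422987. The characteristic carries data from (9, 0) to (16.422987, 4.3923).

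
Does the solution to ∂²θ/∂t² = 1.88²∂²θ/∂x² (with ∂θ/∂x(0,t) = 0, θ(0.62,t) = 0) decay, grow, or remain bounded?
θ oscillates (no decay). Energy is conserved; the solution oscillates indefinitely as standing waves.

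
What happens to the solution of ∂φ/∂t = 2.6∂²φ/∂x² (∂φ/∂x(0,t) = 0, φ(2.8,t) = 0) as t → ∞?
φ → 0. Heat escapes through the Dirichlet boundary.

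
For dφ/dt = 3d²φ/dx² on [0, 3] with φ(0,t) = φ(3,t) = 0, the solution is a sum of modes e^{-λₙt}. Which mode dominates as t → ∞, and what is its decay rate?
Eigenvalues: λₙ = 3n²π²/3².
First three modes:
  n=1: λ₁ = 3π²/3² ≈ 3.29
  n=2: λ₂ = 12π²/3² ≈ 13.159 (4× faster decay)
  n=3: λ₃ = 27π²/3² ≈ 29.609 (9× faster decay)
As t → ∞, higher modes decay exponentially faster. The n=1 mode dominates: φ ~ c₁ sin(πx/3) e^{-λ₁t}.
Decay rate: λ₁ = 3π²/3² ≈ 3.29.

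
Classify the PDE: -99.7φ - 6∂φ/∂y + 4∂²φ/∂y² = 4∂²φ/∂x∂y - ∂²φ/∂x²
Rewriting in standard form: ∂²φ/∂x² - 4∂²φ/∂x∂y + 4∂²φ/∂y² - 6∂φ/∂y - 99.7φ = 0. A = 1, B = -4, C = 4. Discriminant B² - 4AC = 0. Since 0 = 0, parabolic.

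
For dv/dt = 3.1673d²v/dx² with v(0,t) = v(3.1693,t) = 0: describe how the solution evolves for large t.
v → 0. Heat diffuses out through both boundaries.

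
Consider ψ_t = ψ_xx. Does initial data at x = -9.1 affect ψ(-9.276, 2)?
Yes, for any finite x. The heat equation has infinite propagation speed, so all initial data affects all points at any t > 0.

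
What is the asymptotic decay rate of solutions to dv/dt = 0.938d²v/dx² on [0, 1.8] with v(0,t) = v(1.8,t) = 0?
Eigenvalues: λₙ = 0.938n²π²/1.8².
First three modes:
  n=1: λ₁ = 0.938π²/1.8² ≈ 2.857
  n=2: λ₂ = 3.752π²/1.8² ≈ 11.429 (4× faster decay)
  n=3: λ₃ = 8.442π²/1.8² ≈ 25.716 (9× faster decay)
As t → ∞, higher modes decay exponentially faster. The n=1 mode dominates: v ~ c₁ sin(πx/1.8) e^{-λ₁t}.
Decay rate: λ₁ = 0.938π²/1.8² ≈ 2.857.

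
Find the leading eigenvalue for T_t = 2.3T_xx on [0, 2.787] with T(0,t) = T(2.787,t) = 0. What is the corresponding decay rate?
Eigenvalues: λₙ = 2.3n²π²/2.787².
First three modes:
  n=1: λ₁ = 2.3π²/2.787² ≈ 2.922
  n=2: λ₂ = 9.2π²/2.787² ≈ 11.69 (4× faster decay)
  n=3: λ₃ = 20.7π²/2.787² ≈ 26.302 (9× faster decay)
As t → ∞, higher modes decay exponentially faster. The n=1 mode dominates: T ~ c₁ sin(πx/2.787) e^{-λ₁t}.
Decay rate: λ₁ = 2.3π²/2.787² ≈ 2.922.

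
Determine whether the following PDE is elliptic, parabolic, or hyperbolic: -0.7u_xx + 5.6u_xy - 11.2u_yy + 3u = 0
Coefficients: A = -0.7, B = 5.6, C = -11.2. B² - 4AC = 0, which is zero, so the equation is parabolic.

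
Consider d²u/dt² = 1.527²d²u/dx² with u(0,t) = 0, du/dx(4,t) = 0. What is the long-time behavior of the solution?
As t → ∞, u oscillates (no decay). Energy is conserved; the solution oscillates indefinitely as standing waves.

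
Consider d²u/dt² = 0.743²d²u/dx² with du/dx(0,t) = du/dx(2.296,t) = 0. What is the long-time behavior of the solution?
As t → ∞, u oscillates about a mean that drifts linearly in t (generically unbounded; no decay). There is no damping, so the nonconstant modes persist as standing waves (energy conserved, no decay). But with Neumann conditions at both ends the constant mode has eigenvalue 0: the spatial mean M(t) of u satisfies M'' = 0, so M(t) = M(0) + M'(0)·t. Unless the initial velocity has zero mean (∫u_t(x,0)dx = 0), the solution grows linearly in t (unbounded, though not exponentially); if it does have zero mean, the solution stays bounded and simply oscillates.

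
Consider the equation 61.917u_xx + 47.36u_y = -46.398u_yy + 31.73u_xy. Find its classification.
Rewriting in standard form: 61.917u_xx - 31.73u_xy + 46.398u_yy + 47.36u_y = 0. Elliptic. (A = 61.917, B = -31.73, C = 46.398 gives B² - 4AC = -10484.506964.)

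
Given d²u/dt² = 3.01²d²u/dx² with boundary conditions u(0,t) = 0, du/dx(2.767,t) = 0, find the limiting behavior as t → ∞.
u oscillates (no decay). Energy is conserved; the solution oscillates indefinitely as standing waves.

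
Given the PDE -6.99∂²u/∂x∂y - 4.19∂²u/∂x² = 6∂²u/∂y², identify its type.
Rewriting in standard form: -4.19∂²u/∂x² - 6.99∂²u/∂x∂y - 6∂²u/∂y² = 0. The second-order coefficients are A = -4.19, B = -6.99, C = -6. Since B² - 4AC = -51.6999 < 0, this is an elliptic PDE.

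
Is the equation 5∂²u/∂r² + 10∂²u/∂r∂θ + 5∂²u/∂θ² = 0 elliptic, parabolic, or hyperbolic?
Computing B² - 4AC with A = 5, B = 10, C = 5: discriminant = 0 (zero). Answer: parabolic.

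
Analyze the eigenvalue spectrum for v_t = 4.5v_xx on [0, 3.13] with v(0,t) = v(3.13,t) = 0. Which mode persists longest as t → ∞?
Eigenvalues: λₙ = 4.5n²π²/3.13².
First three modes:
  n=1: λ₁ = 4.5π²/3.13² ≈ 4.533
  n=2: λ₂ = 18π²/3.13² ≈ 18.134 (4× faster decay)
  n=3: λ₃ = 40.5π²/3.13² ≈ 40.801 (9× faster decay)
As t → ∞, higher modes decay exponentially faster. The n=1 mode dominates: v ~ c₁ sin(πx/3.13) e^{-λ₁t}.
Decay rate: λ₁ = 4.5π²/3.13² ≈ 4.533.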